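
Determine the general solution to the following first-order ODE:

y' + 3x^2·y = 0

Using integrating factor method:

General solution: y = Ce^(-x^3)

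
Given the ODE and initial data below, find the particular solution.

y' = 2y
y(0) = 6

General solution: y = Ce^(2x)
Applying IC y(0) = 6:
Particular solution: y = 6e^(2x)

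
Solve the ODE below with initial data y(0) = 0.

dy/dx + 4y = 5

General solution: y = 5/4 + Ce^(-4x)
Applying y(0) = 0: C = 0 - 5/4 = -5/4
Particular solution: y = 5/4 - (5/4)e^(-4x)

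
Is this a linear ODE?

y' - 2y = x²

Yes. Linear (y and its derivatives appear to the first power only, no products of y terms)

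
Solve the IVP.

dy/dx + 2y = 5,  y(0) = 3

General solution: y = 5/2 + Ce^(-2x)
Applying y(0) = 3: C = 3 - 5/2 = 1/2
Particular solution: y = 5/2 + (1/2)e^(-2x)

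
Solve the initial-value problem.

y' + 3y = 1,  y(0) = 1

General solution: y = 1/3 + Ce^(-3x)
Applying y(0) = 1: C = 1 - 1/3 = 2/3
Particular solution: y = 1/3 + (2/3)e^(-3x)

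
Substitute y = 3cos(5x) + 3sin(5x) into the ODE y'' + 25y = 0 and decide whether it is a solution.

Verification:
y'' = -75cos(5x) - 75sin(5x)
y'' + 25y = 0 ✓

Yes, it is a solution.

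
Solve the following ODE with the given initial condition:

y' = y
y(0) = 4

General solution: y = Ce^x
Applying IC y(0) = 4:
Particular solution: y = 4e^x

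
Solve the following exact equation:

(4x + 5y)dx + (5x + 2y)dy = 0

Verify exactness: ∂M/∂y = ∂N/∂x ✓
Find F(x,y) such that ∂F/∂x = M, ∂F/∂y = N
Solution: 2x² + 5xy + y² = C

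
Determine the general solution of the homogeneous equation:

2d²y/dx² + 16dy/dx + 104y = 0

Characteristic equation: 2r² + 16r + 104 = 0
Divide by 2: r² + 8r + 52 = 0
Roots: r = -4 ± 6i (complex conjugates)
General solution: y = e^(-4x)(C₁cos(6x) + C₂sin(6x))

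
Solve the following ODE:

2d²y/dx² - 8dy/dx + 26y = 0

Characteristic equation: 2r² - 8r + 26 = 0
Divide by 2: r² - 4r + 13 = 0
Roots: r = 2 ± 3i (complex conjugates)
General solution: y = e^(2x)(C₁cos(3x) + C₂sin(3x))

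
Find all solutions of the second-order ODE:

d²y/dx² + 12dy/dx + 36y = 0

Characteristic equation: r² + 12r + 36 = 0
Factored: (r + 6)² = 0
Repeated root: r = -6
General solution: y = (C₁ + C₂x)e^(-6x)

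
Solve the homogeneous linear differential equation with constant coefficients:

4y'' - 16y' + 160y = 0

Characteristic equation: 4r² - 16r + 160 = 0
Divide by 4: r² - 4r + 40 = 0
Roots: r = 2 ± 6i (complex conjugates)
General solution: y = e^(2x)(C₁cos(6x) + C₂sin(6x))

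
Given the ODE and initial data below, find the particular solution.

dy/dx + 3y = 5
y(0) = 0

General solution: y = 5/3 + Ce^(-3x)
Applying y(0) = 0: C = 0 - 5/3 = -5/3
Particular solution: y = 5/3 - (5/3)e^(-3x)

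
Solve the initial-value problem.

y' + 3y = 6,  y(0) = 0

General solution: y = 2 + Ce^(-3x)
Applying y(0) = 0: C = 0 - 2 = -2
Particular solution: y = 2 - 2e^(-3x)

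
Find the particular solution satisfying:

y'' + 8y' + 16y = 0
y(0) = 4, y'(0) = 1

General solution: y = (C₁ + C₂x)e^(-4x)
Repeated root r = -4
Applying ICs: C₁ = 4, C₂ = 17
Particular solution: y = (4 + 17x)e^(-4x)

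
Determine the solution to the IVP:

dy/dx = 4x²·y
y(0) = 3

General solution: y = Ce^(4x³/3)
Applying IC y(0) = 3:
Particular solution: y = 3e^(4x³/3)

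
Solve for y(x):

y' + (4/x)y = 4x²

Using integrating factor method:

General solution: y = (4/7)x^3 + Cx^(-4)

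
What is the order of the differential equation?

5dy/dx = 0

The order is 1 (highest derivative is of order 1).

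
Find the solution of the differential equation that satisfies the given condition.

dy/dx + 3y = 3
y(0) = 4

General solution: y = 1 + Ce^(-3x)
Applying y(0) = 4: C = 4 - 1 = 3
Particular solution: y = 1 + 3e^(-3x)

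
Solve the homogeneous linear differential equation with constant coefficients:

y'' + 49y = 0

Characteristic equation: r² + 49 = 0
Roots: r = ±7i (complex conjugates)
General solution: y = C₁cos(7x) + C₂sin(7x)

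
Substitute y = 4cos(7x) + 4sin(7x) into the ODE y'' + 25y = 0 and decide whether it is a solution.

Verification:
y'' = -196cos(7x) - 196sin(7x)
y'' + 25y ≠ 0 (frequency mismatch: got 49 instead of 25)

No, it is not a solution.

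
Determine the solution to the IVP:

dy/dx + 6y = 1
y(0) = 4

General solution: y = 1/6 + Ce^(-6x)
Applying y(0) = 4: C = 4 - 1/6 = 23/6
Particular solution: y = 1/6 + (23/6)e^(-6x)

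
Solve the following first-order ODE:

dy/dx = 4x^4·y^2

Separating variables and integrating:
-1/y = 4x^5/5 + C

General solution: y^-1 = (-4/5)x^5 + C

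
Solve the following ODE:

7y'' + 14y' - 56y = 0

Characteristic equation: 7r² + 14r - 56 = 0
Divide by 7: r² + 2r - 8 = 0
Roots: r = 2, -4 (distinct real)
General solution: y = C₁e^(2x) + C₂e^(-4x)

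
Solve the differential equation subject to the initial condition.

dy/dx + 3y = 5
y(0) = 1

General solution: y = 5/3 + Ce^(-3x)
Applying y(0) = 1: C = 1 - 5/3 = -2/3
Particular solution: y = 5/3 - (2/3)e^(-3x)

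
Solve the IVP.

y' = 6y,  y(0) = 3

General solution: y = Ce^(6x)
Applying IC y(0) = 3:
Particular solution: y = 3e^(6x)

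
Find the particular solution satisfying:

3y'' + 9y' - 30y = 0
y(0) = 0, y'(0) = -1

General solution: y = C₁e^(2x) + C₂e^(-5x)
Applying ICs: C₁ = -1/7, C₂ = 1/7
Particular solution: y = -(1/7)e^(2x) + (1/7)e^(-5x)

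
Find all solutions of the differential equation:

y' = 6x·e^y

Separating variables and integrating:
-e^(-y) = 3x² + C

General solution: y = -ln(C - 3x²)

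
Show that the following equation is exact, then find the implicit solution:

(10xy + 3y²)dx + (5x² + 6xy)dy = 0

Verify exactness: ∂M/∂y = ∂N/∂x ✓
Find F(x,y) such that ∂F/∂x = M, ∂F/∂y = N
Solution: 5x²y + 3xy² = C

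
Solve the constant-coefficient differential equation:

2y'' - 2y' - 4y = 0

Characteristic equation: 2r² - 2r - 4 = 0
Divide by 2: r² - r - 2 = 0
Roots: r = 2, -1 (distinct real)
General solution: y = C₁e^(2x) + C₂e^(-x)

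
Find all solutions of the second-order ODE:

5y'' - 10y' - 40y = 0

Characteristic equation: 5r² - 10r - 40 = 0
Divide by 5: r² - 2r - 8 = 0
Roots: r = 4, -2 (distinct real)
General solution: y = C₁e^(4x) + C₂e^(-2x)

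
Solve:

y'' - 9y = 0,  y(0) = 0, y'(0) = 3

General solution: y = C₁e^(3x) + C₂e^(-3x)
Applying ICs: C₁ = 1/2, C₂ = -1/2
Particular solution: y = (1/2)e^(3x) - (1/2)e^(-3x)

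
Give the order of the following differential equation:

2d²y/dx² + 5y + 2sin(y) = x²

The order is 2 (highest derivative is of order 2).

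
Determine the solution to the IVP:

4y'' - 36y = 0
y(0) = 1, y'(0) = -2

General solution: y = C₁e^(3x) + C₂e^(-3x)
Applying ICs: C₁ = 1/6, C₂ = 5/6
Particular solution: y = (1/6)e^(3x) + (5/6)e^(-3x)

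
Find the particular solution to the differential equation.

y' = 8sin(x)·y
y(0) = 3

General solution: y = Ce^(-8cos(x))
Applying IC y(0) = 3:
Particular solution: y = 3e^(8(1-cos(x)))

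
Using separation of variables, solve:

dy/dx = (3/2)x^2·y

Separating variables and integrating:
ln|y| = x^3/2 + C

General solution: y = Ce^(x^3/2)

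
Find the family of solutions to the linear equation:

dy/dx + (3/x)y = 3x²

Using integrating factor method:

General solution: y = (1/2)x^3 + Cx^(-3)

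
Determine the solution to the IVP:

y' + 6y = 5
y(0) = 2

General solution: y = 5/6 + Ce^(-6x)
Applying y(0) = 2: C = 2 - 5/6 = 7/6
Particular solution: y = 5/6 + (7/6)e^(-6x)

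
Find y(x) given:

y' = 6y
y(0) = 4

General solution: y = Ce^(6x)
Applying IC y(0) = 4:
Particular solution: y = 4e^(6x)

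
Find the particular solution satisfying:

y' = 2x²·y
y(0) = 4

General solution: y = Ce^(2x³/3)
Applying IC y(0) = 4:
Particular solution: y = 4e^(2x³/3)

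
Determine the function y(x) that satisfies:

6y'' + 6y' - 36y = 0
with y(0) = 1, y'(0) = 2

General solution: y = C₁e^(2x) + C₂e^(-3x)
Applying ICs: C₁ = 1, C₂ = 0
Particular solution: y = e^(2x)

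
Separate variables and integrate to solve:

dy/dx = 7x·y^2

Separating variables and integrating:
-1/y = 7x^2/2 + C

General solution: y^-1 = (-7/2)x^2 + C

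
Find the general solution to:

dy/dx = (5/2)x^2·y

Separating variables and integrating:
ln|y| = 5x^3/6 + C

General solution: y = Ce^(5x^3/6)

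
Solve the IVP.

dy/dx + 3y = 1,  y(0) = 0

General solution: y = 1/3 + Ce^(-3x)
Applying y(0) = 0: C = 0 - 1/3 = -1/3
Particular solution: y = 1/3 - (1/3)e^(-3x)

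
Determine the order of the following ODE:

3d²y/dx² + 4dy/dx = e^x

The order is 2 (highest derivative is of order 2).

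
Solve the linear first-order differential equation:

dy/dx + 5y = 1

Using integrating factor method:

General solution: y = 1/5 + Ce^(-5x)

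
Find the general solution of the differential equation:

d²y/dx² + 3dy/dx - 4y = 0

Characteristic equation: r² + 3r - 4 = 0
Roots: r = 1, -4 (distinct real)
General solution: y = C₁e^x + C₂e^(-4x)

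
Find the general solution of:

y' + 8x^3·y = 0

Using integrating factor method:

General solution: y = Ce^(-2x^4)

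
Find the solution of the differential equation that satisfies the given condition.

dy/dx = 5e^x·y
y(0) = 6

General solution: y = Ce^(5e^x)
Applying IC y(0) = 6:
Particular solution: y = 6e^(5(e^x - 1))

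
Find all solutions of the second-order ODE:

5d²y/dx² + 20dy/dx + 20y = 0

Characteristic equation: 5r² + 20r + 20 = 0
Divide by 5: r² + 4r + 4 = 0
Factored: (r + 2)² = 0
Repeated root: r = -2
General solution: y = (C₁ + C₂x)e^(-2x)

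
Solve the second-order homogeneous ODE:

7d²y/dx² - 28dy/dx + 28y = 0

Characteristic equation: 7r² - 28r + 28 = 0
Divide by 7: r² - 4r + 4 = 0
Factored: (r - 2)² = 0
Repeated root: r = 2
General solution: y = (C₁ + C₂x)e^(2x)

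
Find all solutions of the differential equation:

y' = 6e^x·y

Separating variables and integrating:
ln|y| = 6e^x + C

General solution: y = Ce^(6e^x)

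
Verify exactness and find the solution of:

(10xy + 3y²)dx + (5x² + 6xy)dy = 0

Verify exactness: ∂M/∂y = ∂N/∂x ✓
Find F(x,y) such that ∂F/∂x = M, ∂F/∂y = N
Solution: 5x²y + 3xy² = C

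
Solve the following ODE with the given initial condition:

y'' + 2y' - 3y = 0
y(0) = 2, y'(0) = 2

General solution: y = C₁e^x + C₂e^(-3x)
Applying ICs: C₁ = 2, C₂ = 0
Particular solution: y = 2e^x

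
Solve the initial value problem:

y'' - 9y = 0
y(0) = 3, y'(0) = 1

General solution: y = C₁e^(3x) + C₂e^(-3x)
Applying ICs: C₁ = 5/3, C₂ = 4/3
Particular solution: y = (5/3)e^(3x) + (4/3)e^(-3x)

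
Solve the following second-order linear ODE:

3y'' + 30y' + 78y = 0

Characteristic equation: 3r² + 30r + 78 = 0
Divide by 3: r² + 10r + 26 = 0
Roots: r = -5 ± i (complex conjugates)
General solution: y = e^(-5x)(C₁cos(x) + C₂sin(x))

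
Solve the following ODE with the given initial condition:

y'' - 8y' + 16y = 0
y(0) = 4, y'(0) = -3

General solution: y = (C₁ + C₂x)e^(4x)
Repeated root r = 4
Applying ICs: C₁ = 4, C₂ = -19
Particular solution: y = (4 - 19x)e^(4x)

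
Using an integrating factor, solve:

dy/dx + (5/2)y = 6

Using integrating factor method:

General solution: y = 12/5 + Ce^(-5x/2)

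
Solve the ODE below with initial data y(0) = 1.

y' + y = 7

General solution: y = 7 + Ce^(-x)
Applying y(0) = 1: C = 1 - 7 = -6
Particular solution: y = 7 - 6e^(-x)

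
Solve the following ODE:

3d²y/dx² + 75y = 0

Characteristic equation: 3r² + 75 = 0
Divide by 3: r² + 25 = 0
Roots: r = ±5i (complex conjugates)
General solution: y = C₁cos(5x) + C₂sin(5x)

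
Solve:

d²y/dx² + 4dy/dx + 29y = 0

Characteristic equation: r² + 4r + 29 = 0
Roots: r = -2 ± 5i (complex conjugates)
General solution: y = e^(-2x)(C₁cos(5x) + C₂sin(5x))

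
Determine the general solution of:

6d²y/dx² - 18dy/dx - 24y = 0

Characteristic equation: 6r² - 18r - 24 = 0
Divide by 6: r² - 3r - 4 = 0
Roots: r = 4, -1 (distinct real)
General solution: y = C₁e^(4x) + C₂e^(-x)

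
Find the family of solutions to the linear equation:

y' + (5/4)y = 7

Using integrating factor method:

General solution: y = 28/5 + Ce^(-5x/4)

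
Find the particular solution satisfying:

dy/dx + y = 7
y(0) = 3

General solution: y = 7 + Ce^(-x)
Applying y(0) = 3: C = 3 - 7 = -4
Particular solution: y = 7 - 4e^(-x)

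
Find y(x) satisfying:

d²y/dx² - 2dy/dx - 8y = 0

Characteristic equation: r² - 2r - 8 = 0
Roots: r = 4, -2 (distinct real)
General solution: y = C₁e^(4x) + C₂e^(-2x)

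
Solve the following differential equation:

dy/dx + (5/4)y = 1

Using integrating factor method:

General solution: y = 4/5 + Ce^(-5x/4)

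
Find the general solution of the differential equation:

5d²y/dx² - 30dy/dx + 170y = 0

Characteristic equation: 5r² - 30r + 170 = 0
Divide by 5: r² - 6r + 34 = 0
Roots: r = 3 ± 5i (complex conjugates)
General solution: y = e^(3x)(C₁cos(5x) + C₂sin(5x))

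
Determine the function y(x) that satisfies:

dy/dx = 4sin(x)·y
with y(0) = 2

General solution: y = Ce^(-4cos(x))
Applying IC y(0) = 2:
Particular solution: y = 2e^(4(1-cos(x)))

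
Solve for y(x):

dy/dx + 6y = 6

Using integrating factor method:

General solution: y = 1 + Ce^(-6x)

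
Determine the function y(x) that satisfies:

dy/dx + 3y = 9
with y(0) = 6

General solution: y = 3 + Ce^(-3x)
Applying y(0) = 6: C = 6 - 3 = 3
Particular solution: y = 3 + 3e^(-3x)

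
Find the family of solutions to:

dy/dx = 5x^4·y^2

Separating variables and integrating:
-1/y = x^5 + C

General solution: y^-1 = -x^5 + C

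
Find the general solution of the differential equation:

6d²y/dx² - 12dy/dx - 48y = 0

Characteristic equation: 6r² - 12r - 48 = 0
Divide by 6: r² - 2r - 8 = 0
Roots: r = 4, -2 (distinct real)
General solution: y = C₁e^(4x) + C₂e^(-2x)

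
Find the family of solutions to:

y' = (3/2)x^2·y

Separating variables and integrating:
ln|y| = x^3/2 + C

General solution: y = Ce^(x^3/2)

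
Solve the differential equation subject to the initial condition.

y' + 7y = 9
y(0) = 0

General solution: y = 9/7 + Ce^(-7x)
Applying y(0) = 0: C = 0 - 9/7 = -9/7
Particular solution: y = 9/7 - (9/7)e^(-7x)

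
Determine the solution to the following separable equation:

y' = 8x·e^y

Separating variables and integrating:
-e^(-y) = 4x² + C

General solution: y = -ln(C - 4x²)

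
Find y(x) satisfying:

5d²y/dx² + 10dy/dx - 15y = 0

Characteristic equation: 5r² + 10r - 15 = 0
Divide by 5: r² + 2r - 3 = 0
Roots: r = 1, -3 (distinct real)
General solution: y = C₁e^x + C₂e^(-3x)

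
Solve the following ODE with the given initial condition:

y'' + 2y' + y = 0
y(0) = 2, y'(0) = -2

General solution: y = (C₁ + C₂x)e^(-x)
Repeated root r = -1
Applying ICs: C₁ = 2, C₂ = 0
Particular solution: y = 2e^(-x)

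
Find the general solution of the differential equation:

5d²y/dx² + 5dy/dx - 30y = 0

Characteristic equation: 5r² + 5r - 30 = 0
Divide by 5: r² + r - 6 = 0
Roots: r = 2, -3 (distinct real)
General solution: y = C₁e^(2x) + C₂e^(-3x)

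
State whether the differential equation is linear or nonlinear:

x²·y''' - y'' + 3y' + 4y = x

Linear (y and its derivatives appear to the first power only, no products of y terms)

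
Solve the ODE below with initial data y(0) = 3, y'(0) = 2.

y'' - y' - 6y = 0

General solution: y = C₁e^(3x) + C₂e^(-2x)
Applying ICs: C₁ = 8/5, C₂ = 7/5
Particular solution: y = (8/5)e^(3x) + (7/5)e^(-2x)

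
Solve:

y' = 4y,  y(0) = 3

General solution: y = Ce^(4x)
Applying IC y(0) = 3:
Particular solution: y = 3e^(4x)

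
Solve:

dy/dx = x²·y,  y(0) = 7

General solution: y = Ce^(x³/3)
Applying IC y(0) = 7:
Particular solution: y = 7e^(x³/3)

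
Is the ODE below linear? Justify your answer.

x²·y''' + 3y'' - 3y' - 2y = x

Yes. Linear (y and its derivatives appear to the first power only, no products of y terms)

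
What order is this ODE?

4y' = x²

The order is 1 (highest derivative is of order 1).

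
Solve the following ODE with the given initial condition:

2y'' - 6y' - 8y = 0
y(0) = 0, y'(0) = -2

General solution: y = C₁e^(4x) + C₂e^(-x)
Applying ICs: C₁ = -2/5, C₂ = 2/5
Particular solution: y = -(2/5)e^(4x) + (2/5)e^(-x)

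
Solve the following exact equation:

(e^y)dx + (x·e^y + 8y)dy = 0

Verify exactness: ∂M/∂y = ∂N/∂x ✓
Find F(x,y) such that ∂F/∂x = M, ∂F/∂y = N
Solution: x·e^y + 4y² = C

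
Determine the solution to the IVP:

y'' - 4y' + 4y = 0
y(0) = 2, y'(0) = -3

General solution: y = (C₁ + C₂x)e^(2x)
Repeated root r = 2
Applying ICs: C₁ = 2, C₂ = -7
Particular solution: y = (2 - 7x)e^(2x)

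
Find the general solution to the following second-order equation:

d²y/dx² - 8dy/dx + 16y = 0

Characteristic equation: r² - 8r + 16 = 0
Factored: (r - 4)² = 0
Repeated root: r = 4
General solution: y = (C₁ + C₂x)e^(4x)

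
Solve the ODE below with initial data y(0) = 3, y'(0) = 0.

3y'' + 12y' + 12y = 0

General solution: y = (C₁ + C₂x)e^(-2x)
Repeated root r = -2
Applying ICs: C₁ = 3, C₂ = 6
Particular solution: y = (3 + 6x)e^(-2x)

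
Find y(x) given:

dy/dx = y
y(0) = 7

General solution: y = Ce^x
Applying IC y(0) = 7:
Particular solution: y = 7e^x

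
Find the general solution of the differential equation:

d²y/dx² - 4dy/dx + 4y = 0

Characteristic equation: r² - 4r + 4 = 0
Factored: (r - 2)² = 0
Repeated root: r = 2
General solution: y = (C₁ + C₂x)e^(2x)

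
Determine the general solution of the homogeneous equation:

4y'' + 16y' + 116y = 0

Characteristic equation: 4r² + 16r + 116 = 0
Divide by 4: r² + 4r + 29 = 0
Roots: r = -2 ± 5i (complex conjugates)
General solution: y = e^(-2x)(C₁cos(5x) + C₂sin(5x))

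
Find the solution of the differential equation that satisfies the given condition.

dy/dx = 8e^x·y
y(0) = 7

General solution: y = Ce^(8e^x)
Applying IC y(0) = 7:
Particular solution: y = 7e^(8(e^x - 1))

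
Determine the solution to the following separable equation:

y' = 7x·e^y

Separating variables and integrating:
-e^(-y) = 7x²/2 + C

General solution: y = -ln(C - 7x²/2)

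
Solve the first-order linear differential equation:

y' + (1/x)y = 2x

Using integrating factor method:

General solution: y = (2/3)x^2 + C/x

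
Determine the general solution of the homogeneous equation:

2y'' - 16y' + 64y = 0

Characteristic equation: 2r² - 16r + 64 = 0
Divide by 2: r² - 8r + 32 = 0
Roots: r = 4 ± 4i (complex conjugates)
General solution: y = e^(4x)(C₁cos(4x) + C₂sin(4x))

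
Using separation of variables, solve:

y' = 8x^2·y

Separating variables and integrating:
ln|y| = 8x^3/3 + C

General solution: y = Ce^(8x^3/3)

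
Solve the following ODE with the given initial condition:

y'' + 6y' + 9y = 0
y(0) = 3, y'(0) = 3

General solution: y = (C₁ + C₂x)e^(-3x)
Repeated root r = -3
Applying ICs: C₁ = 3, C₂ = 12
Particular solution: y = (3 + 12x)e^(-3x)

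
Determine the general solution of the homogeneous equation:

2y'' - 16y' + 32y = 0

Characteristic equation: 2r² - 16r + 32 = 0
Divide by 2: r² - 8r + 16 = 0
Factored: (r - 4)² = 0
Repeated root: r = 4
General solution: y = (C₁ + C₂x)e^(4x)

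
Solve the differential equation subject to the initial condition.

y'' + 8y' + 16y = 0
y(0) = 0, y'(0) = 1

General solution: y = (C₁ + C₂x)e^(-4x)
Repeated root r = -4
Applying ICs: C₁ = 0, C₂ = 1
Particular solution: y = xe^(-4x)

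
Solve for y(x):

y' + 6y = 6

Using integrating factor method:

General solution: y = 1 + Ce^(-6x)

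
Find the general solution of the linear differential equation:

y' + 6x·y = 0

Using integrating factor method:

General solution: y = Ce^(-3x^2)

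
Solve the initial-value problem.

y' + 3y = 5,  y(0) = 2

General solution: y = 5/3 + Ce^(-3x)
Applying y(0) = 2: C = 2 - 5/3 = 1/3
Particular solution: y = 5/3 + (1/3)e^(-3x)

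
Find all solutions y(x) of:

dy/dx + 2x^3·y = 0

Using integrating factor method:

General solution: y = Ce^(-x^4/2)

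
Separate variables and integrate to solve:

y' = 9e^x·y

Separating variables and integrating:
ln|y| = 9e^x + C

General solution: y = Ce^(9e^x)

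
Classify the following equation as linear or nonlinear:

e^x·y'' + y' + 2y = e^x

Linear (y and its derivatives appear to the first power only, no products of y terms)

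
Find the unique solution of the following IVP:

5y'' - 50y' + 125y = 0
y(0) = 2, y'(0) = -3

General solution: y = (C₁ + C₂x)e^(5x)
Repeated root r = 5
Applying ICs: C₁ = 2, C₂ = -13
Particular solution: y = (2 - 13x)e^(5x)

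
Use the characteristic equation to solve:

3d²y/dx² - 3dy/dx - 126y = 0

Characteristic equation: 3r² - 3r - 126 = 0
Divide by 3: r² - r - 42 = 0
Roots: r = 7, -6 (distinct real)
General solution: y = C₁e^(7x) + C₂e^(-6x)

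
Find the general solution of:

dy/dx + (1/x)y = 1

Using integrating factor method:

General solution: y = (1/2)x + C/x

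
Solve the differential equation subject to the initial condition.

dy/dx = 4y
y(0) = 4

General solution: y = Ce^(4x)
Applying IC y(0) = 4:
Particular solution: y = 4e^(4x)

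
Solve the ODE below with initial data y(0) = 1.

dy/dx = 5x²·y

General solution: y = Ce^(5x³/3)
Applying IC y(0) = 1:
Particular solution: y = e^(5x³/3)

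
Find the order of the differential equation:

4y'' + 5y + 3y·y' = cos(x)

The order is 2 (highest derivative is of order 2).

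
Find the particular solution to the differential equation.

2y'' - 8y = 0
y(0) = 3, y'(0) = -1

General solution: y = C₁e^(2x) + C₂e^(-2x)
Applying ICs: C₁ = 5/4, C₂ = 7/4
Particular solution: y = (5/4)e^(2x) + (7/4)e^(-2x)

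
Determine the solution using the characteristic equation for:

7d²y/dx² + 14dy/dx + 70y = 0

Characteristic equation: 7r² + 14r + 70 = 0
Divide by 7: r² + 2r + 10 = 0
Roots: r = -1 ± 3i (complex conjugates)
General solution: y = e^(-x)(C₁cos(3x) + C₂sin(3x))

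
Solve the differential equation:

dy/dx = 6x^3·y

Separating variables and integrating:
ln|y| = 3x^4/2 + C

General solution: y = Ce^(3x^4/2)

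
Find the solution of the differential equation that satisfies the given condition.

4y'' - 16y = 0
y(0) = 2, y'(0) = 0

General solution: y = C₁e^(2x) + C₂e^(-2x)
Applying ICs: C₁ = 1, C₂ = 1
Particular solution: y = e^(2x) + e^(-2x)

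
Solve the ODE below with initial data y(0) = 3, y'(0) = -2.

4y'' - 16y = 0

General solution: y = C₁e^(2x) + C₂e^(-2x)
Applying ICs: C₁ = 1, C₂ = 2
Particular solution: y = e^(2x) + 2e^(-2x)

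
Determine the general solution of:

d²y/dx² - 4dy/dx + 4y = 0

Characteristic equation: r² - 4r + 4 = 0
Factored: (r - 2)² = 0
Repeated root: r = 2
General solution: y = (C₁ + C₂x)e^(2x)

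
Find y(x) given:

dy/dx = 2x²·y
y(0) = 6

General solution: y = Ce^(2x³/3)
Applying IC y(0) = 6:
Particular solution: y = 6e^(2x³/3)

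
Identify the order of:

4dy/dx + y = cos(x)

The order is 1 (highest derivative is of order 1).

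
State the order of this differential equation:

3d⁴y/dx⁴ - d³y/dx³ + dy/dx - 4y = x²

The order is 4 (highest derivative is of order 4).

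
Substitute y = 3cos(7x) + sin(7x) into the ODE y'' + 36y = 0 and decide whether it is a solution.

Verification:
y'' = -147cos(7x) - 49sin(7x)
y'' + 36y ≠ 0 (frequency mismatch: got 49 instead of 36)

No, it is not a solution.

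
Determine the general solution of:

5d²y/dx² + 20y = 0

Characteristic equation: 5r² + 20 = 0
Divide by 5: r² + 4 = 0
Roots: r = ±2i (complex conjugates)
General solution: y = C₁cos(2x) + C₂sin(2x)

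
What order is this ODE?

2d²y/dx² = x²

The order is 2 (highest derivative is of order 2).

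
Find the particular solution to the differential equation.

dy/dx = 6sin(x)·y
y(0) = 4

General solution: y = Ce^(-6cos(x))
Applying IC y(0) = 4:
Particular solution: y = 4e^(6(1-cos(x)))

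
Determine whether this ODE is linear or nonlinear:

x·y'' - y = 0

Linear (y and its derivatives appear to the first power only, no products of y terms)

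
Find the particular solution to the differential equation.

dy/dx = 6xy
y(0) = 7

General solution: y = Ce^(3x²)
Applying IC y(0) = 7:
Particular solution: y = 7e^(3x²)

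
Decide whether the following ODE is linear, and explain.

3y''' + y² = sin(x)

Nonlinear (y² term)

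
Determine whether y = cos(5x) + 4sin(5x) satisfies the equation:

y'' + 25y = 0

Verification:
y'' = -25cos(5x) - 100sin(5x)
y'' + 25y = 0 ✓

Yes, it is a solution.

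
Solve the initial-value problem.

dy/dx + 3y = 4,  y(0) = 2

General solution: y = 4/3 + Ce^(-3x)
Applying y(0) = 2: C = 2 - 4/3 = 2/3
Particular solution: y = 4/3 + (2/3)e^(-3x)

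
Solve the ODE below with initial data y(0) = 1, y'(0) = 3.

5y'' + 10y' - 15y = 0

General solution: y = C₁e^x + C₂e^(-3x)
Applying ICs: C₁ = 3/2, C₂ = -1/2
Particular solution: y = (3/2)e^x - (1/2)e^(-3x)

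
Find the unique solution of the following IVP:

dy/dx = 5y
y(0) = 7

General solution: y = Ce^(5x)
Applying IC y(0) = 7:
Particular solution: y = 7e^(5x)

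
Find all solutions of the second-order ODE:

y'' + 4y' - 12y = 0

Characteristic equation: r² + 4r - 12 = 0
Roots: r = 2, -6 (distinct real)
General solution: y = C₁e^(2x) + C₂e^(-6x)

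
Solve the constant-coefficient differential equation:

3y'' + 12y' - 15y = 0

Characteristic equation: 3r² + 12r - 15 = 0
Divide by 3: r² + 4r - 5 = 0
Roots: r = 1, -5 (distinct real)
General solution: y = C₁e^x + C₂e^(-5x)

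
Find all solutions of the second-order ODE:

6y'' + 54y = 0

Characteristic equation: 6r² + 54 = 0
Divide by 6: r² + 9 = 0
Roots: r = ±3i (complex conjugates)
General solution: y = C₁cos(3x) + C₂sin(3x)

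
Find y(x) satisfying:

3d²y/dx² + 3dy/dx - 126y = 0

Characteristic equation: 3r² + 3r - 126 = 0
Divide by 3: r² + r - 42 = 0
Roots: r = 6, -7 (distinct real)
General solution: y = C₁e^(6x) + C₂e^(-7x)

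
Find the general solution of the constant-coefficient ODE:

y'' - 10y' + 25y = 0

Characteristic equation: r² - 10r + 25 = 0
Factored: (r - 5)² = 0
Repeated root: r = 5
General solution: y = (C₁ + C₂x)e^(5x)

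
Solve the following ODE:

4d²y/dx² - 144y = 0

Characteristic equation: 4r² - 144 = 0
Divide by 4: r² - 36 = 0
Roots: r = 6, -6 (distinct real)
General solution: y = C₁e^(6x) + C₂e^(-6x)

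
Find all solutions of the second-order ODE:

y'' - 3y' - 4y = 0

Characteristic equation: r² - 3r - 4 = 0
Roots: r = 4, -1 (distinct real)
General solution: y = C₁e^(4x) + C₂e^(-x)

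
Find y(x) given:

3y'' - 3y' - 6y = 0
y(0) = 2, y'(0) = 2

General solution: y = C₁e^(2x) + C₂e^(-x)
Applying ICs: C₁ = 4/3, C₂ = 2/3
Particular solution: y = (4/3)e^(2x) + (2/3)e^(-x)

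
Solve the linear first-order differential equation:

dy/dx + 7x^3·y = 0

Using integrating factor method:

General solution: y = Ce^(-7x^4/4)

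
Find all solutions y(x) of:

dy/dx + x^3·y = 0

Using integrating factor method:

General solution: y = Ce^(-x^4/4)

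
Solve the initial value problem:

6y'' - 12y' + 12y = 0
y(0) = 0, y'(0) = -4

General solution: y = e^x(C₁cos(x) + C₂sin(x))
Complex roots r = 1 ± i
Applying ICs: C₁ = 0, C₂ = -4
Particular solution: y = e^x(-4sin(x))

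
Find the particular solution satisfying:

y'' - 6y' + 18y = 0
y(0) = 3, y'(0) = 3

General solution: y = e^(3x)(C₁cos(3x) + C₂sin(3x))
Complex roots r = 3 ± 3i
Applying ICs: C₁ = 3, C₂ = -2
Particular solution: y = e^(3x)(3cos(3x) - 2sin(3x))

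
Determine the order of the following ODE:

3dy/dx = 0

The order is 1 (highest derivative is of order 1).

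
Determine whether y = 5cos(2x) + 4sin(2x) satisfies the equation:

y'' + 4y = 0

Verification:
y'' = -20cos(2x) - 16sin(2x)
y'' + 4y = 0 ✓

Yes, it is a solution.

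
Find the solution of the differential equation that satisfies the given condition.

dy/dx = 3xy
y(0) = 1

General solution: y = Ce^(3x²/2)
Applying IC y(0) = 1:
Particular solution: y = e^(3x²/2)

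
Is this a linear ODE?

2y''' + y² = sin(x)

No. Nonlinear (y² term)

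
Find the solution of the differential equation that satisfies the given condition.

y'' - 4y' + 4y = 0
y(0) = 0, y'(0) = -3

General solution: y = (C₁ + C₂x)e^(2x)
Repeated root r = 2
Applying ICs: C₁ = 0, C₂ = -3
Particular solution: y = -3xe^(2x)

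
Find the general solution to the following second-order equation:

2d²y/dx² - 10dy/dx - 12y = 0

Characteristic equation: 2r² - 10r - 12 = 0
Divide by 2: r² - 5r - 6 = 0
Roots: r = 6, -1 (distinct real)
General solution: y = C₁e^(6x) + C₂e^(-x)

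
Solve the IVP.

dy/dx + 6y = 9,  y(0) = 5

General solution: y = 3/2 + Ce^(-6x)
Applying y(0) = 5: C = 5 - 3/2 = 7/2
Particular solution: y = 3/2 + (7/2)e^(-6x)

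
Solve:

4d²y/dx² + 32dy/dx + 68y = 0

Characteristic equation: 4r² + 32r + 68 = 0
Divide by 4: r² + 8r + 17 = 0
Roots: r = -4 ± i (complex conjugates)
General solution: y = e^(-4x)(C₁cos(x) + C₂sin(x))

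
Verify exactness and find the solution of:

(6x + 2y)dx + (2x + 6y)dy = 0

Verify exactness: ∂M/∂y = ∂N/∂x ✓
Find F(x,y) such that ∂F/∂x = M, ∂F/∂y = N
Solution: 3x² + 2xy + 3y² = C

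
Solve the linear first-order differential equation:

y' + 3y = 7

Using integrating factor method:

General solution: y = 7/3 + Ce^(-3x)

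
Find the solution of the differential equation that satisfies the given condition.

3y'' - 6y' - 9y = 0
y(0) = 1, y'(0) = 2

General solution: y = C₁e^(3x) + C₂e^(-x)
Applying ICs: C₁ = 3/4, C₂ = 1/4
Particular solution: y = (3/4)e^(3x) + (1/4)e^(-x)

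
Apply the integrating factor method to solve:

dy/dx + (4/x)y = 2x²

Using integrating factor method:

General solution: y = (2/7)x^3 + Cx^(-4)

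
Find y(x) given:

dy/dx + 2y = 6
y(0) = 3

General solution: y = 3 + Ce^(-2x)
Applying y(0) = 3: C = 3 - 3 = 0
Particular solution: y = 3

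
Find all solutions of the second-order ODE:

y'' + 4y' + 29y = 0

Characteristic equation: r² + 4r + 29 = 0
Roots: r = -2 ± 5i (complex conjugates)
General solution: y = e^(-2x)(C₁cos(5x) + C₂sin(5x))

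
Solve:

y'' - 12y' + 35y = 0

Characteristic equation: r² - 12r + 35 = 0
Roots: r = 7, 5 (distinct real)
General solution: y = C₁e^(7x) + C₂e^(5x)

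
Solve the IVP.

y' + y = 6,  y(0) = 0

General solution: y = 6 + Ce^(-x)
Applying y(0) = 0: C = 0 - 6 = -6
Particular solution: y = 6 - 6e^(-x)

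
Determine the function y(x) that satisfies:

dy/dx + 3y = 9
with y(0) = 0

General solution: y = 3 + Ce^(-3x)
Applying y(0) = 0: C = 0 - 3 = -3
Particular solution: y = 3 - 3e^(-3x)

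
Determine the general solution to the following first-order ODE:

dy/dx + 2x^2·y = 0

Using integrating factor method:

General solution: y = Ce^(-2x^3/3)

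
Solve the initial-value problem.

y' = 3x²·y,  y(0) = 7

General solution: y = Ce^(x³)
Applying IC y(0) = 7:
Particular solution: y = 7e^(x³)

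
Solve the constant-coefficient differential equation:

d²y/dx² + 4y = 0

Characteristic equation: r² + 4 = 0
Roots: r = ±2i (complex conjugates)
General solution: y = C₁cos(2x) + C₂sin(2x)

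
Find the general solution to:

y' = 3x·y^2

Separating variables and integrating:
-1/y = 3x^2/2 + C

General solution: y^-1 = (-3/2)x^2 + C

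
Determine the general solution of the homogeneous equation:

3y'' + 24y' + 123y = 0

Characteristic equation: 3r² + 24r + 123 = 0
Divide by 3: r² + 8r + 41 = 0
Roots: r = -4 ± 5i (complex conjugates)
General solution: y = e^(-4x)(C₁cos(5x) + C₂sin(5x))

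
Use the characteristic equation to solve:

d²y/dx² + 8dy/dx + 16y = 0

Characteristic equation: r² + 8r + 16 = 0
Factored: (r + 4)² = 0
Repeated root: r = -4
General solution: y = (C₁ + C₂x)e^(-4x)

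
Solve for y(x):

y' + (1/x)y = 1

Using integrating factor method:

General solution: y = (1/2)x + C/x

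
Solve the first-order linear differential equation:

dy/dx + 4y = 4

Using integrating factor method:

General solution: y = 1 + Ce^(-4x)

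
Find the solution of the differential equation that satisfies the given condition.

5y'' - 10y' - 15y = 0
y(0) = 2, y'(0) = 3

General solution: y = C₁e^(3x) + C₂e^(-x)
Applying ICs: C₁ = 5/4, C₂ = 3/4
Particular solution: y = (5/4)e^(3x) + (3/4)e^(-x)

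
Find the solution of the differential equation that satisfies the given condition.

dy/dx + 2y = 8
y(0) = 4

General solution: y = 4 + Ce^(-2x)
Applying y(0) = 4: C = 4 - 4 = 0
Particular solution: y = 4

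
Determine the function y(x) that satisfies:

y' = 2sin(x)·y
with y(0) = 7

General solution: y = Ce^(-2cos(x))
Applying IC y(0) = 7:
Particular solution: y = 7e^(2(1-cos(x)))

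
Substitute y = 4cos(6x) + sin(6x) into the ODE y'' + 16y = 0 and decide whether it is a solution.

Verification:
y'' = -144cos(6x) - 36sin(6x)
y'' + 16y ≠ 0 (frequency mismatch: got 36 instead of 16)

No, it is not a solution.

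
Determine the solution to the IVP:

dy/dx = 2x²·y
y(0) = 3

General solution: y = Ce^(2x³/3)
Applying IC y(0) = 3:
Particular solution: y = 3e^(2x³/3)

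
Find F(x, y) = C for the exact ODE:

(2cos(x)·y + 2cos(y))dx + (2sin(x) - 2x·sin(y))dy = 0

Verify exactness: ∂M/∂y = ∂N/∂x ✓
Find F(x,y) such that ∂F/∂x = M, ∂F/∂y = N
Solution: 2sin(x)·y + 2x·cos(y) = C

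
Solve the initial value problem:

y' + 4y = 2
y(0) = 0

General solution: y = 1/2 + Ce^(-4x)
Applying y(0) = 0: C = 0 - 1/2 = -1/2
Particular solution: y = 1/2 - (1/2)e^(-4x)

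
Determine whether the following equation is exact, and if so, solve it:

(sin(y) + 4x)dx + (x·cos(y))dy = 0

Verify exactness: ∂M/∂y = ∂N/∂x ✓
Find F(x,y) such that ∂F/∂x = M, ∂F/∂y = N
Solution: x·sin(y) + 2x² = C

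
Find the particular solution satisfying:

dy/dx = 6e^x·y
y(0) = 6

General solution: y = Ce^(6e^x)
Applying IC y(0) = 6:
Particular solution: y = 6e^(6(e^x - 1))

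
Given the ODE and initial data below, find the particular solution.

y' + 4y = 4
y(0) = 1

General solution: y = 1 + Ce^(-4x)
Applying y(0) = 1: C = 1 - 1 = 0
Particular solution: y = 1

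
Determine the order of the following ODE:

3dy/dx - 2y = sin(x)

The order is 1 (highest derivative is of order 1).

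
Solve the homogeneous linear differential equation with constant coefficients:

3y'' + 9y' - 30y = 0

Characteristic equation: 3r² + 9r - 30 = 0
Divide by 3: r² + 3r - 10 = 0
Roots: r = 2, -5 (distinct real)
General solution: y = C₁e^(2x) + C₂e^(-5x)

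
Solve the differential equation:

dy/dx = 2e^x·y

Separating variables and integrating:
ln|y| = 2e^x + C

General solution: y = Ce^(2e^x)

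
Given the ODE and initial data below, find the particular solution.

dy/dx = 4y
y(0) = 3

General solution: y = Ce^(4x)
Applying IC y(0) = 3:
Particular solution: y = 3e^(4x)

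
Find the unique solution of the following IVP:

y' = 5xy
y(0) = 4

General solution: y = Ce^(5x²/2)
Applying IC y(0) = 4:
Particular solution: y = 4e^(5x²/2)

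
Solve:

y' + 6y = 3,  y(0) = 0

General solution: y = 1/2 + Ce^(-6x)
Applying y(0) = 0: C = 0 - 1/2 = -1/2
Particular solution: y = 1/2 - (1/2)e^(-6x)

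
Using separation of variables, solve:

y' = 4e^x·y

Separating variables and integrating:
ln|y| = 4e^x + C

General solution: y = Ce^(4e^x)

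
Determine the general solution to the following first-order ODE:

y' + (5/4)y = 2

Using integrating factor method:

General solution: y = 8/5 + Ce^(-5x/4)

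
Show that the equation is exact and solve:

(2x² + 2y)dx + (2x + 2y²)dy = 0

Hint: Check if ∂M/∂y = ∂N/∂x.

Verify exactness: ∂M/∂y = ∂N/∂x ✓
Find F(x,y) such that ∂F/∂x = M, ∂F/∂y = N
Solution: 2x³/3 + 2xy + 2y³/3 = C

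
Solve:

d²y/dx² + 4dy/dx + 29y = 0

Characteristic equation: r² + 4r + 29 = 0
Roots: r = -2 ± 5i (complex conjugates)
General solution: y = e^(-2x)(C₁cos(5x) + C₂sin(5x))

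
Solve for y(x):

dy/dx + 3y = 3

Using integrating factor method:

General solution: y = 1 + Ce^(-3x)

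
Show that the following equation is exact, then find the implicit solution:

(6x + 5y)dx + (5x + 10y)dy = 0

Verify exactness: ∂M/∂y = ∂N/∂x ✓
Find F(x,y) such that ∂F/∂x = M, ∂F/∂y = N
Solution: 3x² + 5xy + 5y² = C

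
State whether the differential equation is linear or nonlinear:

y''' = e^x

Linear (y and its derivatives appear to the first power only, no products of y terms)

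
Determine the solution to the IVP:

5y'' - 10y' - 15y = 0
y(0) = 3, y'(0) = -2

General solution: y = C₁e^(3x) + C₂e^(-x)
Applying ICs: C₁ = 1/4, C₂ = 11/4
Particular solution: y = (1/4)e^(3x) + (11/4)e^(-x)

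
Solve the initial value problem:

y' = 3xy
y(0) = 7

General solution: y = Ce^(3x²/2)
Applying IC y(0) = 7:
Particular solution: y = 7e^(3x²/2)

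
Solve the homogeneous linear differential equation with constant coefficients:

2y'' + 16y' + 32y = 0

Characteristic equation: 2r² + 16r + 32 = 0
Divide by 2: r² + 8r + 16 = 0
Factored: (r + 4)² = 0
Repeated root: r = -4
General solution: y = (C₁ + C₂x)e^(-4x)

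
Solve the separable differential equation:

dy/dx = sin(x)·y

Separating variables and integrating:
ln|y| = -cos(x) + C

General solution: y = Ce^(-cos(x))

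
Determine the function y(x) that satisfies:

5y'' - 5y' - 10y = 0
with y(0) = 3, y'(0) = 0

General solution: y = C₁e^(2x) + C₂e^(-x)
Applying ICs: C₁ = 1, C₂ = 2
Particular solution: y = e^(2x) + 2e^(-x)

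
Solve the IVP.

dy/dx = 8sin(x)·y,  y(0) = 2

General solution: y = Ce^(-8cos(x))
Applying IC y(0) = 2:
Particular solution: y = 2e^(8(1-cos(x)))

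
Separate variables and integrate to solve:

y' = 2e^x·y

Separating variables and integrating:
ln|y| = 2e^x + C

General solution: y = Ce^(2e^x)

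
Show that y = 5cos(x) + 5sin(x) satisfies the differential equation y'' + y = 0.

Verification:
y'' = -5cos(x) - 5sin(x)
y'' + y = 0 ✓

Yes, it is a solution.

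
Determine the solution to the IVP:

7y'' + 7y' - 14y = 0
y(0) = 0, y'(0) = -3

General solution: y = C₁e^x + C₂e^(-2x)
Applying ICs: C₁ = -1, C₂ = 1
Particular solution: y = -e^x + e^(-2x)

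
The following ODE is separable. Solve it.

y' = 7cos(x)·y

Separating variables and integrating:
ln|y| = 7sin(x) + C

General solution: y = Ce^(7sin(x))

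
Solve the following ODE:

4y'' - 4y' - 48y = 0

Characteristic equation: 4r² - 4r - 48 = 0
Divide by 4: r² - r - 12 = 0
Roots: r = 4, -3 (distinct real)
General solution: y = C₁e^(4x) + C₂e^(-3x)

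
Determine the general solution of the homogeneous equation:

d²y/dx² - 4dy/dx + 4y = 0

Characteristic equation: r² - 4r + 4 = 0
Factored: (r - 2)² = 0
Repeated root: r = 2
General solution: y = (C₁ + C₂x)e^(2x)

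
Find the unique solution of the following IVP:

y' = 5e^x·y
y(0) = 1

General solution: y = Ce^(5e^x)
Applying IC y(0) = 1:
Particular solution: y = e^(5(e^x - 1))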